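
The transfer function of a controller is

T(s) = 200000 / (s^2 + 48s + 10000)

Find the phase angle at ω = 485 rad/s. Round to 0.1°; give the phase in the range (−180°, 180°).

-174.1°

At s = jω = j485:
quadratic: (j485)² + 48·j485 + 10000 = -225225 + j23280 → |·| ≈ 2.2642e+05, ∠ ≈ 174.10°
∠T = 0.00° − 174.10° = -174.10°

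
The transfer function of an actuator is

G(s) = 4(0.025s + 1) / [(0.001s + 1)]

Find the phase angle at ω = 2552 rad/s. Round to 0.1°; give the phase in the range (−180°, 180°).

At ω = 2552 rad/s:
zero (1 + j2552·0.025) = 1 + j63.8 → |·| ≈ 63.808, ∠ ≈ 89.10°
pole (1 + j2552·0.001) = 1 + j2.552 → |·| ≈ 2.7409, ∠ ≈ 68.60°
∠G = (89.10°) − (68.60°) = 20.50°

20.5°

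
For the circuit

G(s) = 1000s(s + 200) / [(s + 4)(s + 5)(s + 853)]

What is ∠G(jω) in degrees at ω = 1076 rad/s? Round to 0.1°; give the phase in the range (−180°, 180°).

-61.6°

At s = jω = j1076:
zero (s+200): 200 + j1076 → |·| = √(200²+1076²) = √1197776 ≈ 1094.4, ∠ = arctan(1076/200) ≈ 79.47°
zero at origin: s = j1076 → |·| = 1076, ∠ = 90.00°
pole (s+4): 4 + j1076 → |·| = √(4²+1076²) = √1157792 ≈ 1076, ∠ = arctan(1076/4) ≈ 89.79°
pole (s+5): 5 + j1076 → |·| = √(5²+1076²) = √1157801 ≈ 1076, ∠ = arctan(1076/5) ≈ 89.73°
pole (s+853): 853 + j1076 → |·| = √(853²+1076²) = √1885385 ≈ 1373.1, ∠ = arctan(1076/853) ≈ 51.59°
∠G = 169.47° − 231.11° = -61.64°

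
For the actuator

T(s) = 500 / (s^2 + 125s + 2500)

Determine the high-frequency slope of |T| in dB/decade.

Each pole contributes −20 dB/decade at high frequency; each zero contributes +20 dB/decade.
Net: 0 zero(s) − 2 pole(s) → -40 dB/decade.

-40 dB/decade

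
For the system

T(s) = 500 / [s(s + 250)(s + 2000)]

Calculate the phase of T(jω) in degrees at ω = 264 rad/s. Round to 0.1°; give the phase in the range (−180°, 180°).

At s = jω = j264:
pole (s+250): 250 + j264 → |·| = √(250²+264²) = √132196 ≈ 363.59, ∠ = arctan(264/250) ≈ 46.56°
pole (s+2000): 2000 + j264 → |·| = √(2000²+264²) = √4069696 ≈ 2017.3, ∠ = arctan(264/2000) ≈ 7.52°
pole at origin: |s| = 264, ∠ = 90.00° (in denominator)
∠T = 0.00° − 144.08° = -144.08°

-144.1°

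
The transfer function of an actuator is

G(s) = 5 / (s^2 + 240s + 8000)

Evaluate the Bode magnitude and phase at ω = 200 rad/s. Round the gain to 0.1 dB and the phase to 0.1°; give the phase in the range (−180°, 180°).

-81.2 dB, -123.7°

Substitute s = j200:
Numerator: 5 = 5 + j0
Denominator: (j200)^2 + 240(j200) + 8000 = -32000 + j48000
|N| = √(5² + 0²) ≈ 5, ∠N ≈ 0.00°
|D| = √(32000² + 48000²) ≈ 57689, ∠D ≈ 123.69°
|G| = 5 / 57689 ≈ 8.6672e-05
Gain = 20 log₁₀(8.6672e-05) ≈ -81.24 dB
∠G = 0.00° − 123.69° = -123.69°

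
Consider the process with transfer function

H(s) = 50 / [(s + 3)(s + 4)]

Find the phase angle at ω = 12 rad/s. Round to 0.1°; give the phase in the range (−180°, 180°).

At s = jω = j12:
pole (s+3): 3 + j12 → |·| = √(3²+12²) = √153 ≈ 12.369, ∠ = arctan(12/3) ≈ 75.96°
pole (s+4): 4 + j12 → |·| = √(4²+12²) = √160 ≈ 12.649, ∠ = arctan(12/4) ≈ 71.57°
∠H = 0.00° − 147.53° = -147.53°

-147.5°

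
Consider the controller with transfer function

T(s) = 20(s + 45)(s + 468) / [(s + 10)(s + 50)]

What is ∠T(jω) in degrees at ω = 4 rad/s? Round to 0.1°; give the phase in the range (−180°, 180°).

At s = jω = j4:
zero (s+45): 45 + j4 → |·| = √(45²+4²) = √2041 ≈ 45.177, ∠ = arctan(4/45) ≈ 5.08°
zero (s+468): 468 + j4 → |·| = √(468²+4²) = √219040 ≈ 468.02, ∠ = arctan(4/468) ≈ 0.49°
pole (s+10): 10 + j4 → |·| = √(10²+4²) = √116 ≈ 10.77, ∠ = arctan(4/10) ≈ 21.80°
pole (s+50): 50 + j4 → |·| = √(50²+4²) = √2516 ≈ 50.16, ∠ = arctan(4/50) ≈ 4.57°
∠T = 5.57° − 26.37° = -20.80°

-20.8°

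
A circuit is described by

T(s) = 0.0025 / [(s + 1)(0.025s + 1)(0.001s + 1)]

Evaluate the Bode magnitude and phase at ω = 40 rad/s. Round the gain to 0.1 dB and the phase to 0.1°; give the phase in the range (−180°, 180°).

-87.1 dB, -135.9°

At ω = 40 rad/s:
pole (1 + j40·1) = 1 + j40 → |·| ≈ 40.012, ∠ ≈ 88.57°
pole (1 + j40·0.025) = 1 + j1 → |·| ≈ 1.4142, ∠ ≈ 45.00°
pole (1 + j40·0.001) = 1 + j0.04 → |·| ≈ 1.0008, ∠ ≈ 2.29°
|T| = 0.0025 · 1 / (40.012 · 1.4142 · 1.0008) ≈ 4.4146e-05
Gain = 20 log₁₀(4.4146e-05) ≈ -87.10 dB
∠T = (0°) − (88.57° + 45.00° + 2.29°) = -135.86°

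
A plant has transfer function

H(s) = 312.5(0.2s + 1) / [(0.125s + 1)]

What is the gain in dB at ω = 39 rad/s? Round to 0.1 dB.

At ω = 39 rad/s:
zero (1 + j39·0.2) = 1 + j7.8 → |·| ≈ 7.8638, ∠ ≈ 82.69°
pole (1 + j39·0.125) = 1 + j4.875 → |·| ≈ 4.9765, ∠ ≈ 78.41°
|H| = 312.5 · 7.8638 / (4.9765) ≈ 493.81
Gain = 20 log₁₀(493.81) ≈ 53.87 dB

53.9 dB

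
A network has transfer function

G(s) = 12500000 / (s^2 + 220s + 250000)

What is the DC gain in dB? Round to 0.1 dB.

34.0 dB

G(0) = 12500000 / 250000 = 50
20 log₁₀(50) ≈ 33.98 dB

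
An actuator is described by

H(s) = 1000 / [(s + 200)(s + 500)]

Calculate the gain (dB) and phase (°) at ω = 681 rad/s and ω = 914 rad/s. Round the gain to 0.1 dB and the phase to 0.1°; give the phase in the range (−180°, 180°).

ω = 681: -55.6 dB, -127.3°; ω = 914: -59.8 dB, -139.0°

At s = jω = j681:
pole (s+200): 200 + j681 → |·| = √(200²+681²) = √503761 ≈ 709.76, ∠ = arctan(681/200) ≈ 73.63°
pole (s+500): 500 + j681 → |·| = √(500²+681²) = √713761 ≈ 844.84, ∠ = arctan(681/500) ≈ 53.71°
|H| = 1000 / 5.9963e+05 ≈ 0.0016677
Gain = 20 log₁₀(0.0016677) ≈ -55.56 dB
∠H = 0.00° − 127.34° = -127.34°

At s = jω = j914:
pole (s+200): 200 + j914 → |·| = √(200²+914²) = √875396 ≈ 935.63, ∠ = arctan(914/200) ≈ 77.66°
pole (s+500): 500 + j914 → |·| = √(500²+914²) = √1085396 ≈ 1041.8, ∠ = arctan(914/500) ≈ 61.32°
|H| = 1000 / 9.7474e+05 ≈ 0.0010259
Gain = 20 log₁₀(0.0010259) ≈ -59.78 dB
∠H = 0.00° − 138.98° = -138.98°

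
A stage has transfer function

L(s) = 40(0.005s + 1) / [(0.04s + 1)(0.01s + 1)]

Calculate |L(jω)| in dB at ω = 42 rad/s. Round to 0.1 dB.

25.7 dB

At ω = 42 rad/s:
zero (1 + j42·0.005) = 1 + j0.21 → |·| ≈ 1.0218, ∠ ≈ 11.86°
pole (1 + j42·0.04) = 1 + j1.68 → |·| ≈ 1.9551, ∠ ≈ 59.24°
pole (1 + j42·0.01) = 1 + j0.42 → |·| ≈ 1.0846, ∠ ≈ 22.78°
|L| = 40 · 1.0218 / (1.9551 · 1.0846) ≈ 19.275
Gain = 20 log₁₀(19.275) ≈ 25.70 dB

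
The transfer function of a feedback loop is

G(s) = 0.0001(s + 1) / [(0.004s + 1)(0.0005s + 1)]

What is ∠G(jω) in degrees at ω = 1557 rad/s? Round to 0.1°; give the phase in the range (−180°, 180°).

-28.8°

At ω = 1557 rad/s:
zero (1 + j1557·1) = 1 + j1557 → |·| ≈ 1557, ∠ ≈ 89.96°
pole (1 + j1557·0.004) = 1 + j6.228 → |·| ≈ 6.3078, ∠ ≈ 80.88°
pole (1 + j1557·0.0005) = 1 + j0.7785 → |·| ≈ 1.2673, ∠ ≈ 37.90°
∠G = (89.96°) − (80.88° + 37.90°) = -28.82°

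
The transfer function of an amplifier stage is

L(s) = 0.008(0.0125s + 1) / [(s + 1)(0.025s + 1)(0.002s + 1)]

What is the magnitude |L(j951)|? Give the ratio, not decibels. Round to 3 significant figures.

At ω = 951 rad/s:
zero (1 + j951·0.0125) = 1 + j11.8875 → |·| ≈ 11.929, ∠ ≈ 85.19°
pole (1 + j951·1) = 1 + j951 → |·| ≈ 951, ∠ ≈ 89.94°
pole (1 + j951·0.025) = 1 + j23.775 → |·| ≈ 23.796, ∠ ≈ 87.59°
pole (1 + j951·0.002) = 1 + j1.902 → |·| ≈ 2.1489, ∠ ≈ 62.27°
|L| = 0.008 · 11.929 / (951 · 23.796 · 2.1489) ≈ 1.9624e-06

1.96e-06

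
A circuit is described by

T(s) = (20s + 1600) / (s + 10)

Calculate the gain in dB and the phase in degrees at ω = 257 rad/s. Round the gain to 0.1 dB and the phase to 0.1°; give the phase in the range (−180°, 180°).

Substitute s = j257:
Numerator: 20(j257) + 1600 = 1600 + j5140
Denominator: (j257) + 10 = 10 + j257
|N| = √(1600² + 5140²) ≈ 5383.3, ∠N ≈ 72.71°
|D| = √(10² + 257²) ≈ 257.19, ∠D ≈ 87.77°
|T| = 5383.3 / 257.19 ≈ 20.931
Gain = 20 log₁₀(20.931) ≈ 26.42 dB
∠T = 72.71° − 87.77° = -15.06°

26.4 dB, -15.1°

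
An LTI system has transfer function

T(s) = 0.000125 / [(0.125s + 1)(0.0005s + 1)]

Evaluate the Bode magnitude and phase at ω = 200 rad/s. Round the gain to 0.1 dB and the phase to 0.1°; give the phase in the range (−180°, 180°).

-106.1 dB, -93.4°

At ω = 200 rad/s:
pole (1 + j200·0.125) = 1 + j25 → |·| ≈ 25.02, ∠ ≈ 87.71°
pole (1 + j200·0.0005) = 1 + j0.1 → |·| ≈ 1.005, ∠ ≈ 5.71°
|T| = 0.000125 · 1 / (25.02 · 1.005) ≈ 4.9711e-06
Gain = 20 log₁₀(4.9711e-06) ≈ -106.07 dB
∠T = (0°) − (87.71° + 5.71°) = -93.42°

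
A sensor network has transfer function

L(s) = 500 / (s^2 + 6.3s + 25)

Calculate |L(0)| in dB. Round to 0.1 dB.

L(0) = 500 / 25 = 20
20 log₁₀(20) ≈ 26.02 dB

26.0 dB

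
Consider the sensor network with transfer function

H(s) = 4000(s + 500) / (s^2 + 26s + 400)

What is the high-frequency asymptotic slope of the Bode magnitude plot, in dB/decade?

Each pole contributes −20 dB/decade at high frequency; each zero contributes +20 dB/decade.
Net: 1 zero(s) − 2 pole(s) → -20 dB/decade.

-20 dB/decade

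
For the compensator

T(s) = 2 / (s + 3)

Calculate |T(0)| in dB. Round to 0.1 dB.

-3.5 dB

T(0) = 2 / 3 ≈ 0.66667
20 log₁₀(0.66667) ≈ -3.52 dB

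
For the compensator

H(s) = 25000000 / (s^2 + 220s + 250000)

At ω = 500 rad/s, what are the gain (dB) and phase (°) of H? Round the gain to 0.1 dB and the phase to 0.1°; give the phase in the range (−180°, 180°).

At s = jω = j500:
quadratic: (j500)² + 220·j500 + 250000 = 0 + j110000 → |·| ≈ 1.1e+05, ∠ ≈ 90.00°
|H| = 25000000 / 1.1e+05 ≈ 227.27
Gain = 20 log₁₀(227.27) ≈ 47.13 dB
∠H = 0.00° − 90.00° = -90.00°

47.1 dB, -90.0°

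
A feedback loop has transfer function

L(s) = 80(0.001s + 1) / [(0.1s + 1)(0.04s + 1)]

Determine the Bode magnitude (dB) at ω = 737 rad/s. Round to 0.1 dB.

At ω = 737 rad/s:
zero (1 + j737·0.001) = 1 + j0.737 → |·| ≈ 1.2422, ∠ ≈ 36.39°
pole (1 + j737·0.1) = 1 + j73.7 → |·| ≈ 73.707, ∠ ≈ 89.22°
pole (1 + j737·0.04) = 1 + j29.48 → |·| ≈ 29.497, ∠ ≈ 88.06°
|L| = 80 · 1.2422 / (73.707 · 29.497) ≈ 0.045708
Gain = 20 log₁₀(0.045708) ≈ -26.80 dB

-26.8 dB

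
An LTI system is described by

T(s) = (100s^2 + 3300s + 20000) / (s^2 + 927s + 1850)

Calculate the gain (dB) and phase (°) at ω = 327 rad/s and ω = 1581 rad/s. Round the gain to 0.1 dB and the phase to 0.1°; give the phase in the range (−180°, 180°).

ω = 327: 30.5 dB, 65.1°; ω = 1581: 38.7 dB, 29.2°

Substitute s = j327:
Numerator: 100(j327)^2 + 3300(j327) + 20000 = -10672900 + j1079100
Denominator: (j327)^2 + 927(j327) + 1850 = -105079 + j303129
|N| = √(10672900² + 1079100²) ≈ 1.0727e+07, ∠N ≈ 174.23°
|D| = √(105079² + 303129²) ≈ 3.2083e+05, ∠D ≈ 109.12°
|T| = 1.0727e+07 / 3.2083e+05 ≈ 33.435
Gain = 20 log₁₀(33.435) ≈ 30.48 dB
∠T = 174.23° − 109.12° = 65.11°

Substitute s = j1581:
Numerator: 100(j1581)^2 + 3300(j1581) + 20000 = -249936100 + j5217300
Denominator: (j1581)^2 + 927(j1581) + 1850 = -2497711 + j1465587
|N| = √(249936100² + 5217300²) ≈ 2.4999e+08, ∠N ≈ 178.80°
|D| = √(2497711² + 1465587²) ≈ 2.8959e+06, ∠D ≈ 149.60°
|T| = 2.4999e+08 / 2.8959e+06 ≈ 86.325
Gain = 20 log₁₀(86.325) ≈ 38.72 dB
∠T = 178.80° − 149.60° = 29.20°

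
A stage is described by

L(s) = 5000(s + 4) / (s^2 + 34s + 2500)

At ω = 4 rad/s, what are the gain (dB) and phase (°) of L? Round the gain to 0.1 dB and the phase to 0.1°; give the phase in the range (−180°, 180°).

21.1 dB, 41.9°

At s = jω = j4:
zero (s+4): 4 + j4 → |·| = √(4²+4²) = √32 ≈ 5.6569, ∠ = arctan(4/4) ≈ 45.00°
quadratic: (j4)² + 34·j4 + 2500 = 2484 + j136 → |·| ≈ 2487.7, ∠ ≈ 3.13°
|L| = 5000 · 5.6569 / 2487.7 ≈ 11.37
Gain = 20 log₁₀(11.37) ≈ 21.12 dB
∠L = 45.00° − 3.13° = 41.87°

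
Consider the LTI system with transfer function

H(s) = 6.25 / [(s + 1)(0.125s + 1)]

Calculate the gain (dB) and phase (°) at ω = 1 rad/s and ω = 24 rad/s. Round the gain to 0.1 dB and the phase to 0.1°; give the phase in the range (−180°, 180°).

ω = 1: 12.8 dB, -52.1°; ω = 24: -21.7 dB, -159.2°

At ω = 1 rad/s:
pole (1 + j1·1) = 1 + j1 → |·| ≈ 1.4142, ∠ ≈ 45.00°
pole (1 + j1·0.125) = 1 + j0.125 → |·| ≈ 1.0078, ∠ ≈ 7.13°
|H| = 6.25 · 1 / (1.4142 · 1.0078) ≈ 4.3853
Gain = 20 log₁₀(4.3853) ≈ 12.84 dB
∠H = (0°) − (45.00° + 7.13°) = -52.13°

At ω = 24 rad/s:
pole (1 + j24·1) = 1 + j24 → |·| ≈ 24.021, ∠ ≈ 87.61°
pole (1 + j24·0.125) = 1 + j3 → |·| ≈ 3.1623, ∠ ≈ 71.57°
|H| = 6.25 · 1 / (24.021 · 3.1623) ≈ 0.082278
Gain = 20 log₁₀(0.082278) ≈ -21.69 dB
∠H = (0°) − (87.61° + 71.57°) = -159.18°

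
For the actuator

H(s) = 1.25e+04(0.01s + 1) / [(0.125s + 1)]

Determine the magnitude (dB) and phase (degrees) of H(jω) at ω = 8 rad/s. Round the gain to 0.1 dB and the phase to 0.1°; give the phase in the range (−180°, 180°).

At ω = 8 rad/s:
zero (1 + j8·0.01) = 1 + j0.08 → |·| ≈ 1.0032, ∠ ≈ 4.57°
pole (1 + j8·0.125) = 1 + j1 → |·| ≈ 1.4142, ∠ ≈ 45.00°
|H| = 1.25e+04 · 1.0032 / (1.4142) ≈ 8867.2
Gain = 20 log₁₀(8867.2) ≈ 78.96 dB
∠H = (4.57°) − (45.00°) = -40.43°

79.0 dB, -40.4°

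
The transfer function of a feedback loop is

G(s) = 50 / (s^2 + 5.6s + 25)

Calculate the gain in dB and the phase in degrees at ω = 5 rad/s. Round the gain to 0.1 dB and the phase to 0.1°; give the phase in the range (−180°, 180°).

5.0 dB, -90.0°

At s = jω = j5:
quadratic: (j5)² + 5.6·j5 + 25 = 0 + j28 → |·| ≈ 28, ∠ ≈ 90.00°
|G| = 50 / 28 ≈ 1.7857
Gain = 20 log₁₀(1.7857) ≈ 5.04 dB
∠G = 0.00° − 90.00° = -90.00°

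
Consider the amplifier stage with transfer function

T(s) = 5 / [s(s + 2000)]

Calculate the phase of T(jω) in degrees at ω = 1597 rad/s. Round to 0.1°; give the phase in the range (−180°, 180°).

-128.6°

At s = jω = j1597:
pole (s+2000): 2000 + j1597 → |·| = √(2000²+1597²) = √6550409 ≈ 2559.4, ∠ = arctan(1597/2000) ≈ 38.61°
pole at origin: |s| = 1597, ∠ = 90.00° (in denominator)
∠T = 0.00° − 128.61° = -128.61°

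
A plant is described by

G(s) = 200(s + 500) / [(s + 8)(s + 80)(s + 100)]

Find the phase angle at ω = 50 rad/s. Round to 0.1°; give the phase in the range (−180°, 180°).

At s = jω = j50:
zero (s+500): 500 + j50 → |·| = √(500²+50²) = √252500 ≈ 502.49, ∠ = arctan(50/500) ≈ 5.71°
pole (s+8): 8 + j50 → |·| = √(8²+50²) = √2564 ≈ 50.636, ∠ = arctan(50/8) ≈ 80.91°
pole (s+80): 80 + j50 → |·| = √(80²+50²) = √8900 ≈ 94.34, ∠ = arctan(50/80) ≈ 32.01°
pole (s+100): 100 + j50 → |·| = √(100²+50²) = √12500 ≈ 111.8, ∠ = arctan(50/100) ≈ 26.57°
∠G = 5.71° − 139.49° = -133.78°

-133.8°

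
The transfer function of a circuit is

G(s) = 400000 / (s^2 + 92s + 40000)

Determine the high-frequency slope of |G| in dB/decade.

-40 dB/decade

Each pole contributes −20 dB/decade at high frequency; each zero contributes +20 dB/decade.
Net: 0 zero(s) − 2 pole(s) → -40 dB/decade.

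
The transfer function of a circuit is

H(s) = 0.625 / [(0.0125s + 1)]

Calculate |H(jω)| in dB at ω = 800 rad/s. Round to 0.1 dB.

At ω = 800 rad/s:
pole (1 + j800·0.0125) = 1 + j10 → |·| ≈ 10.05, ∠ ≈ 84.29°
|H| = 0.625 · 1 / (10.05) ≈ 0.062189
Gain = 20 log₁₀(0.062189) ≈ -24.13 dB

-24.1 dB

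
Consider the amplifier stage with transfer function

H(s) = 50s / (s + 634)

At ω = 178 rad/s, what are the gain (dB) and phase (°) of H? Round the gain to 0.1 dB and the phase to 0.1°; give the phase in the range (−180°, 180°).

22.6 dB, 74.3°

At s = jω = j178:
zero at origin: s = j178 → |·| = 178, ∠ = 90.00°
pole (s+634): 634 + j178 → |·| = √(634²+178²) = √433640 ≈ 658.51, ∠ = arctan(178/634) ≈ 15.68°
|H| = 50 · 178 / 658.51 ≈ 13.515
Gain = 20 log₁₀(13.515) ≈ 22.62 dB
∠H = 90.00° − 15.68° = 74.32°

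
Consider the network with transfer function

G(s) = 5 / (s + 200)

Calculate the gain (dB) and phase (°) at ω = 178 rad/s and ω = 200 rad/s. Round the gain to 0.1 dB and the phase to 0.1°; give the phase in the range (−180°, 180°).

At s = jω = j178:
pole (s+200): 200 + j178 → |·| = √(200²+178²) = √71684 ≈ 267.74, ∠ = arctan(178/200) ≈ 41.67°
|G| = 5 / 267.74 ≈ 0.018675
Gain = 20 log₁₀(0.018675) ≈ -34.57 dB
∠G = 0.00° − 41.67° = -41.67°

At s = jω = j200:
pole (s+200): 200 + j200 → |·| = √(200²+200²) = √80000 ≈ 282.84, ∠ = arctan(200/200) ≈ 45.00°
|G| = 5 / 282.84 ≈ 0.017678
Gain = 20 log₁₀(0.017678) ≈ -35.05 dB
∠G = 0.00° − 45.00° = -45.00°

ω = 178: -34.6 dB, -41.7°; ω = 200: -35.1 dB, -45.0°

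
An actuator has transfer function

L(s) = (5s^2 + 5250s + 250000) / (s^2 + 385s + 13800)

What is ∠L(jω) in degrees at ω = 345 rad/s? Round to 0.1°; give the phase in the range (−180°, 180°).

Substitute s = j345:
Numerator: 5(j345)^2 + 5250(j345) + 250000 = -345125 + j1811250
Denominator: (j345)^2 + 385(j345) + 13800 = -105225 + j132825
|N| = √(345125² + 1811250²) ≈ 1.8438e+06, ∠N ≈ 100.79°
|D| = √(105225² + 132825²) ≈ 1.6945e+05, ∠D ≈ 128.39°
∠L = 100.79° − 128.39° = -27.60°

-27.6°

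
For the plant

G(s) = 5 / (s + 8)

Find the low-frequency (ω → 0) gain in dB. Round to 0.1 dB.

G(0) = 5 / 8 = 0.625
20 log₁₀(0.625) ≈ -4.08 dB

-4.1 dB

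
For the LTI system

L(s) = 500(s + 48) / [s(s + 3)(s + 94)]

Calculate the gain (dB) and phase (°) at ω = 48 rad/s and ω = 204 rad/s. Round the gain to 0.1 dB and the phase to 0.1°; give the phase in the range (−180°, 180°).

ω = 48: -17.1 dB, -158.5°; ω = 204: -39.0 dB, -167.7°

At s = jω = j48:
zero (s+48): 48 + j48 → |·| = √(48²+48²) = √4608 ≈ 67.882, ∠ = arctan(48/48) ≈ 45.00°
pole (s+3): 3 + j48 → |·| = √(3²+48²) = √2313 ≈ 48.094, ∠ = arctan(48/3) ≈ 86.42°
pole (s+94): 94 + j48 → |·| = √(94²+48²) = √11140 ≈ 105.55, ∠ = arctan(48/94) ≈ 27.05°
pole at origin: |s| = 48, ∠ = 90.00° (in denominator)
|L| = 500 · 67.882 / 2.4366e+05 ≈ 0.1393
Gain = 20 log₁₀(0.1393) ≈ -17.12 dB
∠L = 45.00° − 203.47° = -158.47°

At s = jω = j204:
zero (s+48): 48 + j204 → |·| = √(48²+204²) = √43920 ≈ 209.57, ∠ = arctan(204/48) ≈ 76.76°
pole (s+3): 3 + j204 → |·| = √(3²+204²) = √41625 ≈ 204.02, ∠ = arctan(204/3) ≈ 89.16°
pole (s+94): 94 + j204 → |·| = √(94²+204²) = √50452 ≈ 224.62, ∠ = arctan(204/94) ≈ 65.26°
pole at origin: |s| = 204, ∠ = 90.00° (in denominator)
|L| = 500 · 209.57 / 9.3487e+06 ≈ 0.011209
Gain = 20 log₁₀(0.011209) ≈ -39.01 dB
∠L = 76.76° − 244.42° = -167.66°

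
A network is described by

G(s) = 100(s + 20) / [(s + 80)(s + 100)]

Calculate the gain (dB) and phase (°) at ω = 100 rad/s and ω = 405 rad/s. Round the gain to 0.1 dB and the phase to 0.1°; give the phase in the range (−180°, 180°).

At s = jω = j100:
zero (s+20): 20 + j100 → |·| = √(20²+100²) = √10400 ≈ 101.98, ∠ = arctan(100/20) ≈ 78.69°
pole (s+80): 80 + j100 → |·| = √(80²+100²) = √16400 ≈ 128.06, ∠ = arctan(100/80) ≈ 51.34°
pole (s+100): 100 + j100 → |·| = √(100²+100²) = √20000 ≈ 141.42, ∠ = arctan(100/100) ≈ 45.00°
|G| = 100 · 101.98 / 18110 ≈ 0.56311
Gain = 20 log₁₀(0.56311) ≈ -4.99 dB
∠G = 78.69° − 96.34° = -17.65°

At s = jω = j405:
zero (s+20): 20 + j405 → |·| = √(20²+405²) = √164425 ≈ 405.49, ∠ = arctan(405/20) ≈ 87.17°
pole (s+80): 80 + j405 → |·| = √(80²+405²) = √170425 ≈ 412.83, ∠ = arctan(405/80) ≈ 78.83°
pole (s+100): 100 + j405 → |·| = √(100²+405²) = √174025 ≈ 417.16, ∠ = arctan(405/100) ≈ 76.13°
|G| = 100 · 405.49 / 1.7222e+05 ≈ 0.23545
Gain = 20 log₁₀(0.23545) ≈ -12.56 dB
∠G = 87.17° − 154.96° = -67.79°

ω = 100: -5.0 dB, -17.7°; ω = 405: -12.6 dB, -67.8°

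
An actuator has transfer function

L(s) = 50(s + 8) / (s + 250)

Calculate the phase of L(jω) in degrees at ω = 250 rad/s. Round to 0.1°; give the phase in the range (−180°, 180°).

At s = jω = j250:
zero (s+8): 8 + j250 → |·| = √(8²+250²) = √62564 ≈ 250.13, ∠ = arctan(250/8) ≈ 88.17°
pole (s+250): 250 + j250 → |·| = √(250²+250²) = √125000 ≈ 353.55, ∠ = arctan(250/250) ≈ 45.00°
∠L = 88.17° − 45.00° = 43.17°

43.2°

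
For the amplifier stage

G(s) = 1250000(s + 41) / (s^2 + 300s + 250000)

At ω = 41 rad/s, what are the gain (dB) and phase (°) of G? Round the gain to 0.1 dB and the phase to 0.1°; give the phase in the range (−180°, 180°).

At s = jω = j41:
zero (s+41): 41 + j41 → |·| = √(41²+41²) = √3362 ≈ 57.983, ∠ = arctan(41/41) ≈ 45.00°
quadratic: (j41)² + 300·j41 + 250000 = 248319 + j12300 → |·| ≈ 2.4862e+05, ∠ ≈ 2.84°
|G| = 1250000 · 57.983 / 2.4862e+05 ≈ 291.52
Gain = 20 log₁₀(291.52) ≈ 49.29 dB
∠G = 45.00° − 2.84° = 42.16°

49.3 dB, 42.2°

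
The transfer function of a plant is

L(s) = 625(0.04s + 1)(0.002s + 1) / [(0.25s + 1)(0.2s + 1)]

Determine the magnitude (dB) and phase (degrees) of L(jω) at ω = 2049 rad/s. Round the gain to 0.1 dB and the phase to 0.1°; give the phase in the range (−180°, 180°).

0.3 dB, -14.2°

At ω = 2049 rad/s:
zero (1 + j2049·0.04) = 1 + j81.96 → |·| ≈ 81.966, ∠ ≈ 89.30°
zero (1 + j2049·0.002) = 1 + j4.098 → |·| ≈ 4.2182, ∠ ≈ 76.29°
pole (1 + j2049·0.25) = 1 + j512.25 → |·| ≈ 512.25, ∠ ≈ 89.89°
pole (1 + j2049·0.2) = 1 + j409.8 → |·| ≈ 409.8, ∠ ≈ 89.86°
|L| = 625 · 81.966 · 4.2182 / (512.25 · 409.8) ≈ 1.0294
Gain = 20 log₁₀(1.0294) ≈ 0.25 dB
∠L = (89.30° + 76.29°) − (89.89° + 89.86°) = -14.16°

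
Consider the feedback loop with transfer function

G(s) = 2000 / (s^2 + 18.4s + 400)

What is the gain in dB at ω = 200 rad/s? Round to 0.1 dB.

-26.0 dB

At s = jω = j200:
quadratic: (j200)² + 18.4·j200 + 400 = -39600 + j3680 → |·| ≈ 39771, ∠ ≈ 174.69°
|G| = 2000 / 39771 ≈ 0.050288
Gain = 20 log₁₀(0.050288) ≈ -25.97 dB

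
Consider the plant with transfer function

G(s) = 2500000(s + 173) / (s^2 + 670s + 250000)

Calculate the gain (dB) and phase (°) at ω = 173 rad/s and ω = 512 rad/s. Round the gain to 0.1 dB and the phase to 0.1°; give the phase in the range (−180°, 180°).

At s = jω = j173:
zero (s+173): 173 + j173 → |·| = √(173²+173²) = √59858 ≈ 244.66, ∠ = arctan(173/173) ≈ 45.00°
quadratic: (j173)² + 670·j173 + 250000 = 220071 + j115910 → |·| ≈ 2.4873e+05, ∠ ≈ 27.78°
|G| = 2500000 · 244.66 / 2.4873e+05 ≈ 2459.1
Gain = 20 log₁₀(2459.1) ≈ 67.82 dB
∠G = 45.00° − 27.78° = 17.22°

At s = jω = j512:
zero (s+173): 173 + j512 → |·| = √(173²+512²) = √292073 ≈ 540.44, ∠ = arctan(512/173) ≈ 71.33°
quadratic: (j512)² + 670·j512 + 250000 = -12144 + j343040 → |·| ≈ 3.4325e+05, ∠ ≈ 92.03°
|G| = 2500000 · 540.44 / 3.4325e+05 ≈ 3936.2
Gain = 20 log₁₀(3936.2) ≈ 71.90 dB
∠G = 71.33° − 92.03° = -20.70°

ω = 173: 67.8 dB, 17.2°; ω = 512: 71.9 dB, -20.7°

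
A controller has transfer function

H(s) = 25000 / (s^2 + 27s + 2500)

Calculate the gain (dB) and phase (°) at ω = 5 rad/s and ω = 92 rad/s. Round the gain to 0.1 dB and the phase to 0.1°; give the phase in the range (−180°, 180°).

At s = jω = j5:
quadratic: (j5)² + 27·j5 + 2500 = 2475 + j135 → |·| ≈ 2478.7, ∠ ≈ 3.12°
|H| = 25000 / 2478.7 ≈ 10.086
Gain = 20 log₁₀(10.086) ≈ 20.07 dB
∠H = 0.00° − 3.12° = -3.12°

At s = jω = j92:
quadratic: (j92)² + 27·j92 + 2500 = -5964 + j2484 → |·| ≈ 6460.6, ∠ ≈ 157.39°
|H| = 25000 / 6460.6 ≈ 3.8696
Gain = 20 log₁₀(3.8696) ≈ 11.75 dB
∠H = 0.00° − 157.39° = -157.39°

ω = 5: 20.1 dB, -3.1°; ω = 92: 11.8 dB, -157.4°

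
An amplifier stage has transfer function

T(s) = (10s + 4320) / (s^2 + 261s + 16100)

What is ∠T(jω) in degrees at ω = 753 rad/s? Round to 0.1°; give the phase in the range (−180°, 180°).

-100.2°

Substitute s = j753:
Numerator: 10(j753) + 4320 = 4320 + j7530
Denominator: (j753)^2 + 261(j753) + 16100 = -550909 + j196533
|N| = √(4320² + 7530²) ≈ 8681.2, ∠N ≈ 60.16°
|D| = √(550909² + 196533²) ≈ 5.8492e+05, ∠D ≈ 160.37°
∠T = 60.16° − 160.37° = -100.21°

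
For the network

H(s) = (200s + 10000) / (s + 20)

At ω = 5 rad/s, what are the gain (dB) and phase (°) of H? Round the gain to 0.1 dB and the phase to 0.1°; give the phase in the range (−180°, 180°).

53.8 dB, -8.3°

Substitute s = j5:
Numerator: 200(j5) + 10000 = 10000 + j1000
Denominator: (j5) + 20 = 20 + j5
|N| = √(10000² + 1000²) ≈ 10050, ∠N ≈ 5.71°
|D| = √(20² + 5²) ≈ 20.616, ∠D ≈ 14.04°
|H| = 10050 / 20.616 ≈ 487.49
Gain = 20 log₁₀(487.49) ≈ 53.76 dB
∠H = 5.71° − 14.04° = -8.33°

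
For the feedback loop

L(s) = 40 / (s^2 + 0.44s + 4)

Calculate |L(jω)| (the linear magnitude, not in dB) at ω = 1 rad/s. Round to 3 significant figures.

At s = jω = j1:
quadratic: (j1)² + 0.44·j1 + 4 = 3 + j0.44 → |·| ≈ 3.0321, ∠ ≈ 8.34°
|L| = 40 / 3.0321 ≈ 13.192

13.2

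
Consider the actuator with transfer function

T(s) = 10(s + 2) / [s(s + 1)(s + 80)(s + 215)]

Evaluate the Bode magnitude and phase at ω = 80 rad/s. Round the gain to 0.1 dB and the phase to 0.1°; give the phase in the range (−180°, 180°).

At s = jω = j80:
zero (s+2): 2 + j80 → |·| = √(2²+80²) = √6404 ≈ 80.025, ∠ = arctan(80/2) ≈ 88.57°
pole (s+1): 1 + j80 → |·| = √(1²+80²) = √6401 ≈ 80.006, ∠ = arctan(80/1) ≈ 89.28°
pole (s+80): 80 + j80 → |·| = √(80²+80²) = √12800 ≈ 113.14, ∠ = arctan(80/80) ≈ 45.00°
pole (s+215): 215 + j80 → |·| = √(215²+80²) = √52625 ≈ 229.4, ∠ = arctan(80/215) ≈ 20.41°
pole at origin: |s| = 80, ∠ = 90.00° (in denominator)
|T| = 10 · 80.025 / 1.6612e+08 ≈ 4.8173e-06
Gain = 20 log₁₀(4.8173e-06) ≈ -106.34 dB
∠T = 88.57° − 244.69° = -156.12°

-106.3 dB, -156.1°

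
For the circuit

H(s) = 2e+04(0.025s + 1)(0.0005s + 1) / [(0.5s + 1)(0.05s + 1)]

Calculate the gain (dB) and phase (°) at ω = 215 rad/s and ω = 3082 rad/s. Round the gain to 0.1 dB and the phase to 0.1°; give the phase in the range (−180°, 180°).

ω = 215: 39.5 dB, -88.6°; ω = 3082: 21.5 dB, -33.3°

At ω = 215 rad/s:
zero (1 + j215·0.025) = 1 + j5.375 → |·| ≈ 5.4672, ∠ ≈ 79.46°
zero (1 + j215·0.0005) = 1 + j0.1075 → |·| ≈ 1.0058, ∠ ≈ 6.14°
pole (1 + j215·0.5) = 1 + j107.5 → |·| ≈ 107.5, ∠ ≈ 89.47°
pole (1 + j215·0.05) = 1 + j10.75 → |·| ≈ 10.796, ∠ ≈ 84.69°
|H| = 2e+04 · 5.4672 · 1.0058 / (107.5 · 10.796) ≈ 94.762
Gain = 20 log₁₀(94.762) ≈ 39.53 dB
∠H = (79.46° + 6.14°) − (89.47° + 84.69°) = -88.56°

At ω = 3082 rad/s:
zero (1 + j3082·0.025) = 1 + j77.05 → |·| ≈ 77.056, ∠ ≈ 89.26°
zero (1 + j3082·0.0005) = 1 + j1.541 → |·| ≈ 1.837, ∠ ≈ 57.02°
pole (1 + j3082·0.5) = 1 + j1541 → |·| ≈ 1541, ∠ ≈ 89.96°
pole (1 + j3082·0.05) = 1 + j154.1 → |·| ≈ 154.1, ∠ ≈ 89.63°
|H| = 2e+04 · 77.056 · 1.837 / (1541 · 154.1) ≈ 11.922
Gain = 20 log₁₀(11.922) ≈ 21.53 dB
∠H = (89.26° + 57.02°) − (89.96° + 89.63°) = -33.31°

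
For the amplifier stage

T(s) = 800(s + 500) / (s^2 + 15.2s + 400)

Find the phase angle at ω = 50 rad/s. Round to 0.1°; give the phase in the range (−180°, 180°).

-154.4°

At s = jω = j50:
zero (s+500): 500 + j50 → |·| = √(500²+50²) = √252500 ≈ 502.49, ∠ = arctan(50/500) ≈ 5.71°
quadratic: (j50)² + 15.2·j50 + 400 = -2100 + j760 → |·| ≈ 2233.3, ∠ ≈ 160.10°
∠T = 5.71° − 160.10° = -154.39°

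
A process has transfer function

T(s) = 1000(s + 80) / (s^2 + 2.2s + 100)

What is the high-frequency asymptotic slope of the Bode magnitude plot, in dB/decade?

-20 dB/decade

Each pole contributes −20 dB/decade at high frequency; each zero contributes +20 dB/decade.
Net: 1 zero(s) − 2 pole(s) → -20 dB/decade.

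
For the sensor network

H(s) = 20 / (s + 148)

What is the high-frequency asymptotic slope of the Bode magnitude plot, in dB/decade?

Each pole contributes −20 dB/decade at high frequency; each zero contributes +20 dB/decade.
Net: 0 zero(s) − 1 pole(s) → -20 dB/decade.

-20 dB/decade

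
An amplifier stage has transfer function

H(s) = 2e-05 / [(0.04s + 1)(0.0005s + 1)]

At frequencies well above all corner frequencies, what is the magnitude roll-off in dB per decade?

-40 dB/decade

Each pole contributes −20 dB/decade at high frequency; each zero contributes +20 dB/decade.
Net: 0 zero(s) − 2 pole(s) → -40 dB/decade.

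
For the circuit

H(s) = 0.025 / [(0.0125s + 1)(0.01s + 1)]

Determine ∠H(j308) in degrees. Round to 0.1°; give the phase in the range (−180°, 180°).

At ω = 308 rad/s:
pole (1 + j308·0.0125) = 1 + j3.85 → |·| ≈ 3.9778, ∠ ≈ 75.44°
pole (1 + j308·0.01) = 1 + j3.08 → |·| ≈ 3.2383, ∠ ≈ 72.01°
∠H = (0°) − (75.44° + 72.01°) = -147.45°

-147.5°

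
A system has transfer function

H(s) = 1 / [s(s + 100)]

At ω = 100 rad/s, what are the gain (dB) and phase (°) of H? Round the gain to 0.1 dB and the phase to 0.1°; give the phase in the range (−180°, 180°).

At s = jω = j100:
pole (s+100): 100 + j100 → |·| = √(100²+100²) = √20000 ≈ 141.42, ∠ = arctan(100/100) ≈ 45.00°
pole at origin: |s| = 100, ∠ = 90.00° (in denominator)
|H| = 1 / 14142 ≈ 7.0711e-05
Gain = 20 log₁₀(7.0711e-05) ≈ -83.01 dB
∠H = 0.00° − 135.00° = -135.00°

-83.0 dB, -135.0°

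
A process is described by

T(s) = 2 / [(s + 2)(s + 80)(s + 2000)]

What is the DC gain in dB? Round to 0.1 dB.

T(0) = 2 / (2·80·2000) = 6.25e-06
20 log₁₀(6.25e-06) ≈ -104.08 dB

-104.1 dB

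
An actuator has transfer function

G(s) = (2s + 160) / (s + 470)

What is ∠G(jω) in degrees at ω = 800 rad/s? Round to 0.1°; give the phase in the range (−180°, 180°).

24.7°

Substitute s = j800:
Numerator: 2(j800) + 160 = 160 + j1600
Denominator: (j800) + 470 = 470 + j800
|N| = √(160² + 1600²) ≈ 1608, ∠N ≈ 84.29°
|D| = √(470² + 800²) ≈ 927.85, ∠D ≈ 59.57°
∠G = 84.29° − 59.57° = 24.72°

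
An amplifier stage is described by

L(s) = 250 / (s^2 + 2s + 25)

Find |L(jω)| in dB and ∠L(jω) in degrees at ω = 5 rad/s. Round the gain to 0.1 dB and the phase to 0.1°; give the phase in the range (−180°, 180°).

At s = jω = j5:
quadratic: (j5)² + 2·j5 + 25 = 0 + j10 → |·| ≈ 10, ∠ ≈ 90.00°
|L| = 250 / 10 ≈ 25
Gain = 20 log₁₀(25) ≈ 27.96 dB
∠L = 0.00° − 90.00° = -90.00°

28.0 dB, -90.0°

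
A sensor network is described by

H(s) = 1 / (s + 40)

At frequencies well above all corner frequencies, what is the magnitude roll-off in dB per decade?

Each pole contributes −20 dB/decade at high frequency; each zero contributes +20 dB/decade.
Net: 0 zero(s) − 1 pole(s) → -20 dB/decade.

-20 dB/decade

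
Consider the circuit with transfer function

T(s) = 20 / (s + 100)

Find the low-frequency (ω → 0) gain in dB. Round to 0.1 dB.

-14.0 dB

T(0) = 20 / (100) = 0.2
20 log₁₀(0.2) ≈ -13.98 dB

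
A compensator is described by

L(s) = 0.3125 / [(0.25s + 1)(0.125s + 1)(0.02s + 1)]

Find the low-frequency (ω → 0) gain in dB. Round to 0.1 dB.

-10.1 dB

L(0) = 0.3125 · 1 / 1 = 0.3125
20 log₁₀(0.3125) ≈ -10.10 dB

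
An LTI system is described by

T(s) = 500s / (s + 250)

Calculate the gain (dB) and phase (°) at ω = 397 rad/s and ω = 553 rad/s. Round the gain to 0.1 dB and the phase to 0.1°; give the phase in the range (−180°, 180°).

ω = 397: 52.5 dB, 32.2°; ω = 553: 53.2 dB, 24.3°

At s = jω = j397:
zero at origin: s = j397 → |·| = 397, ∠ = 90.00°
pole (s+250): 250 + j397 → |·| = √(250²+397²) = √220109 ≈ 469.16, ∠ = arctan(397/250) ≈ 57.80°
|T| = 500 · 397 / 469.16 ≈ 423.1
Gain = 20 log₁₀(423.1) ≈ 52.53 dB
∠T = 90.00° − 57.80° = 32.20°

At s = jω = j553:
zero at origin: s = j553 → |·| = 553, ∠ = 90.00°
pole (s+250): 250 + j553 → |·| = √(250²+553²) = √368309 ≈ 606.88, ∠ = arctan(553/250) ≈ 65.67°
|T| = 500 · 553 / 606.88 ≈ 455.61
Gain = 20 log₁₀(455.61) ≈ 53.17 dB
∠T = 90.00° − 65.67° = 24.33°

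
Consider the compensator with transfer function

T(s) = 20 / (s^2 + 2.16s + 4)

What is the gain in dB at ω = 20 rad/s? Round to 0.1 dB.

At s = jω = j20:
quadratic: (j20)² + 2.16·j20 + 4 = -396 + j43.2 → |·| ≈ 398.35, ∠ ≈ 173.77°
|T| = 20 / 398.35 ≈ 0.050207
Gain = 20 log₁₀(0.050207) ≈ -25.98 dB

-26.0 dB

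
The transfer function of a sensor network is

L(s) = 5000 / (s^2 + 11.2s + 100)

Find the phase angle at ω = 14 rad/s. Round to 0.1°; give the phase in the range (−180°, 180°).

At s = jω = j14:
quadratic: (j14)² + 11.2·j14 + 100 = -96 + j156.8 → |·| ≈ 183.85, ∠ ≈ 121.48°
∠L = 0.00° − 121.48° = -121.48°

-121.5°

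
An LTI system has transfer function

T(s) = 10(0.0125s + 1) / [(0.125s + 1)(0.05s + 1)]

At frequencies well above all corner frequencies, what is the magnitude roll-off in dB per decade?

-20 dB/decade

Each pole contributes −20 dB/decade at high frequency; each zero contributes +20 dB/decade.
Net: 1 zero(s) − 2 pole(s) → -20 dB/decade.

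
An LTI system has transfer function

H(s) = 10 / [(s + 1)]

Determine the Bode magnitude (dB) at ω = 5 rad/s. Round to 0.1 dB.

At ω = 5 rad/s:
pole (1 + j5·1) = 1 + j5 → |·| ≈ 5.099, ∠ ≈ 78.69°
|H| = 10 · 1 / (5.099) ≈ 1.9612
Gain = 20 log₁₀(1.9612) ≈ 5.85 dB

5.9 dB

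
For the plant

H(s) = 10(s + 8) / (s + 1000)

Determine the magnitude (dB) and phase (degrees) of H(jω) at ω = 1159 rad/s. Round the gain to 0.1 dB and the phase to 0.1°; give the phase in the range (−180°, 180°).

17.6 dB, 40.4°

At s = jω = j1159:
zero (s+8): 8 + j1159 → |·| = √(8²+1159²) = √1343345 ≈ 1159, ∠ = arctan(1159/8) ≈ 89.60°
pole (s+1000): 1000 + j1159 → |·| = √(1000²+1159²) = √2343281 ≈ 1530.8, ∠ = arctan(1159/1000) ≈ 49.21°
|H| = 10 · 1159 / 1530.8 ≈ 7.5712
Gain = 20 log₁₀(7.5712) ≈ 17.58 dB
∠H = 89.60° − 49.21° = 40.39°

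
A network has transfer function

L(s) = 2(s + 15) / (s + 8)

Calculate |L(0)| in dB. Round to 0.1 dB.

L(0) = 2·15 / (8) = 3.75
20 log₁₀(3.75) ≈ 11.48 dB

11.5 dB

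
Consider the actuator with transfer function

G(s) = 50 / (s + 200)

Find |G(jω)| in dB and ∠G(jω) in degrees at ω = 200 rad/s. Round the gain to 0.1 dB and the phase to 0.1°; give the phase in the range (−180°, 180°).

-15.1 dB, -45.0°

At s = jω = j200:
pole (s+200): 200 + j200 → |·| = √(200²+200²) = √80000 ≈ 282.84, ∠ = arctan(200/200) ≈ 45.00°
|G| = 50 / 282.84 ≈ 0.17678
Gain = 20 log₁₀(0.17678) ≈ -15.05 dB
∠G = 0.00° − 45.00° = -45.00°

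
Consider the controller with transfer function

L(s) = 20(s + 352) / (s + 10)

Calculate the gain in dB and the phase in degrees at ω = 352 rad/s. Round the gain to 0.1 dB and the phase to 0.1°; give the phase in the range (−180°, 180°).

29.0 dB, -43.4°

At s = jω = j352:
zero (s+352): 352 + j352 → |·| = √(352²+352²) = √247808 ≈ 497.8, ∠ = arctan(352/352) ≈ 45.00°
pole (s+10): 10 + j352 → |·| = √(10²+352²) = √124004 ≈ 352.14, ∠ = arctan(352/10) ≈ 88.37°
|L| = 20 · 497.8 / 352.14 ≈ 28.273
Gain = 20 log₁₀(28.273) ≈ 29.03 dB
∠L = 45.00° − 88.37° = -43.37°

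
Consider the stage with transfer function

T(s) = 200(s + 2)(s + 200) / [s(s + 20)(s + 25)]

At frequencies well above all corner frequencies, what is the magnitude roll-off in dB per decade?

-20 dB/decade

Each pole contributes −20 dB/decade at high frequency; each zero contributes +20 dB/decade.
Net: 2 zero(s) − 3 pole(s) → -20 dB/decade.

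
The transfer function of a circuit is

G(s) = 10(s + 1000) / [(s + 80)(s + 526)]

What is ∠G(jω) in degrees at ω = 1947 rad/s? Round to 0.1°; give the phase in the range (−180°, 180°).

At s = jω = j1947:
zero (s+1000): 1000 + j1947 → |·| = √(1000²+1947²) = √4790809 ≈ 2188.8, ∠ = arctan(1947/1000) ≈ 62.81°
pole (s+80): 80 + j1947 → |·| = √(80²+1947²) = √3797209 ≈ 1948.6, ∠ = arctan(1947/80) ≈ 87.65°
pole (s+526): 526 + j1947 → |·| = √(526²+1947²) = √4067485 ≈ 2016.8, ∠ = arctan(1947/526) ≈ 74.88°
∠G = 62.81° − 162.53° = -99.72°

-99.7°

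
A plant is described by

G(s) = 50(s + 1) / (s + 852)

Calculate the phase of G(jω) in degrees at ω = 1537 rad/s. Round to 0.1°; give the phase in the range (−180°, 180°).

29.0°

At s = jω = j1537:
zero (s+1): 1 + j1537 → |·| = √(1²+1537²) = √2362370 ≈ 1537, ∠ = arctan(1537/1) ≈ 89.96°
pole (s+852): 852 + j1537 → |·| = √(852²+1537²) = √3088273 ≈ 1757.3, ∠ = arctan(1537/852) ≈ 61.00°
∠G = 89.96° − 61.00° = 28.96°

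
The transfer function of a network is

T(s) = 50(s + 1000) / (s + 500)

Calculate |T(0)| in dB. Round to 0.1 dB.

T(0) = 50·1000 / (500) = 100
20 log₁₀(100) ≈ 40.00 dB

40.0 dB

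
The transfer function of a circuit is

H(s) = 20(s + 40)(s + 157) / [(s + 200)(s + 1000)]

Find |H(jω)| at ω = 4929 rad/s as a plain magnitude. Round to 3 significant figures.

19.6

At s = jω = j4929:
zero (s+40): 40 + j4929 → |·| = √(40²+4929²) = √24296641 ≈ 4929.2, ∠ = arctan(4929/40) ≈ 89.54°
zero (s+157): 157 + j4929 → |·| = √(157²+4929²) = √24319690 ≈ 4931.5, ∠ = arctan(4929/157) ≈ 88.18°
pole (s+200): 200 + j4929 → |·| = √(200²+4929²) = √24335041 ≈ 4933.1, ∠ = arctan(4929/200) ≈ 87.68°
pole (s+1000): 1000 + j4929 → |·| = √(1000²+4929²) = √25295041 ≈ 5029.4, ∠ = arctan(4929/1000) ≈ 78.53°
|H| = 20 · 2.4308e+07 / 2.4811e+07 ≈ 19.595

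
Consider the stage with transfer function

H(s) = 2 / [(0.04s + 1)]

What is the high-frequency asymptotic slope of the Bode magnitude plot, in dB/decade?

-20 dB/decade

Each pole contributes −20 dB/decade at high frequency; each zero contributes +20 dB/decade.
Net: 0 zero(s) − 1 pole(s) → -20 dB/decade.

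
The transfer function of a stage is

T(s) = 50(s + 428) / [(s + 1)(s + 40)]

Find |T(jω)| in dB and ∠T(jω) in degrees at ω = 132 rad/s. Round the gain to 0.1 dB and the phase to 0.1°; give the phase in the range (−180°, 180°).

1.8 dB, -145.6°

At s = jω = j132:
zero (s+428): 428 + j132 → |·| = √(428²+132²) = √200608 ≈ 447.89, ∠ = arctan(132/428) ≈ 17.14°
pole (s+1): 1 + j132 → |·| = √(1²+132²) = √17425 ≈ 132, ∠ = arctan(132/1) ≈ 89.57°
pole (s+40): 40 + j132 → |·| = √(40²+132²) = √19024 ≈ 137.93, ∠ = arctan(132/40) ≈ 73.14°
|T| = 50 · 447.89 / 18207 ≈ 1.23
Gain = 20 log₁₀(1.23) ≈ 1.80 dB
∠T = 17.14° − 162.71° = -145.57°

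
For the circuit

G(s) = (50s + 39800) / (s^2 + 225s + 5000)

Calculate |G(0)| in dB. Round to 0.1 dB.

18.0 dB

G(0) = 39800 / 5000 = 7.96
20 log₁₀(7.96) ≈ 18.02 dB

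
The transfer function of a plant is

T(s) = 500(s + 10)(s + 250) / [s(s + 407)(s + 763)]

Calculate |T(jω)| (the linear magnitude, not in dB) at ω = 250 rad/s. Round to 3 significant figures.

0.461

At s = jω = j250:
zero (s+10): 10 + j250 → |·| = √(10²+250²) = √62600 ≈ 250.2, ∠ = arctan(250/10) ≈ 87.71°
zero (s+250): 250 + j250 → |·| = √(250²+250²) = √125000 ≈ 353.55, ∠ = arctan(250/250) ≈ 45.00°
pole (s+407): 407 + j250 → |·| = √(407²+250²) = √228149 ≈ 477.65, ∠ = arctan(250/407) ≈ 31.56°
pole (s+763): 763 + j250 → |·| = √(763²+250²) = √644669 ≈ 802.91, ∠ = arctan(250/763) ≈ 18.14°
pole at origin: |s| = 250, ∠ = 90.00° (in denominator)
|T| = 500 · 88458 / 9.5877e+07 ≈ 0.46131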